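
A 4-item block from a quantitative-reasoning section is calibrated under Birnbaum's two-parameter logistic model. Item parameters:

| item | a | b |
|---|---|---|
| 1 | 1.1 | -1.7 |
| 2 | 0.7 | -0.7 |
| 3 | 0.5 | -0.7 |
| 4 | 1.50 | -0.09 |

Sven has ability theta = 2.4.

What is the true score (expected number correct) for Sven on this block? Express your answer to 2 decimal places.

3.69

P(theta) = 1 / (1 + exp(−a(theta − b)))
P_1 = 1/(1+e^{-4.5100}) = 0.9891
P_2 = 1/(1+e^{-2.1700}) = 0.8975
P_3 = 1/(1+e^{-1.5500}) = 0.8249
P_4 = 1/(1+e^{-3.7350}) = 0.9767
E[score] = 0.9891 + 0.8975 + 0.8249 + 0.9767 = 3.6882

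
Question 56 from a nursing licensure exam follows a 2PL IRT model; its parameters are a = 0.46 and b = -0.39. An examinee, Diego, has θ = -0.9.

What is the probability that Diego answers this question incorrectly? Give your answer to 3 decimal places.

P(θ) = 1 / (1 + exp(−a(θ − b)))
Exponent: 0.46 × (-0.9 − (-0.39)) = -0.2346
1/(1 + e^{0.2346}) = 0.4416
P(incorrect) = 1 − 0.4416 = 0.5584

0.558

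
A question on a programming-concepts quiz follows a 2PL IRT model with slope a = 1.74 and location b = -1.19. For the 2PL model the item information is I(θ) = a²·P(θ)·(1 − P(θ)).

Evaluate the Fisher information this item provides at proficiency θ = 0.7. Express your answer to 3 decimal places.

P = 1/(1+e^{-3.2886}) = 0.9640
P(1−P) = 0.9640 × 0.0360 = 0.0347
I = a² × P(1−P) = 1.74² × 0.0347 = 0.10497

0.105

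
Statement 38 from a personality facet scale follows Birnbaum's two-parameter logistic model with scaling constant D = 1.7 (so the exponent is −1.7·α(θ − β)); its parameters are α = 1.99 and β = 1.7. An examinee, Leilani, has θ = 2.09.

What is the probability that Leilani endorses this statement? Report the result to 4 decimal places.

P(θ) = 1 / (1 + exp(−D·α(θ − β)))
Exponent: 1.7 × 1.99 × (2.09 − 1.7) = 1.3194
1/(1 + e^{-1.3194}) = 0.7891
P = 0.7891

0.7891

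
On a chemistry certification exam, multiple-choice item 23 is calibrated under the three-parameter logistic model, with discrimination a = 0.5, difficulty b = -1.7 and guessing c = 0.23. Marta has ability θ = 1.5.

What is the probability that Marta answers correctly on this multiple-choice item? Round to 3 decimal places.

0.871

P(θ) = c + (1 − c) · 1 / (1 + exp(−a(θ − b)))
Exponent: 0.5 × (1.5 − (-1.7)) = 1.6000
1/(1 + e^{-1.6000}) = 0.8320
P = 0.23 + 0.77 × 0.8320 = 0.8707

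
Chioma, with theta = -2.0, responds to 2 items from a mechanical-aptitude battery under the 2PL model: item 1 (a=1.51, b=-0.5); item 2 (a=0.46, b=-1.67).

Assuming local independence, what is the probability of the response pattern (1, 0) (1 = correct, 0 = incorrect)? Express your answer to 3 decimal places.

P(theta) = 1 / (1 + exp(−a(theta − b)))
P_1 = 1/(1+e^{2.2650}) = 0.0941
P_2 = 1/(1+e^{0.1518}) = 0.4621
L = P_1 × (1−P_2) = 0.0941 × 0.5379 = 0.05059

0.051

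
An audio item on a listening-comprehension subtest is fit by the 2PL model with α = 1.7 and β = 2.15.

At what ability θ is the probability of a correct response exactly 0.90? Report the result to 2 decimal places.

P(θ) = 1 / (1 + exp(−α(θ − β)))
logit = ln(0.9000/0.1000) = 2.1972
θ = β + logit/(α) = 2.15 + 2.1972/1.7000 = 3.4425

3.44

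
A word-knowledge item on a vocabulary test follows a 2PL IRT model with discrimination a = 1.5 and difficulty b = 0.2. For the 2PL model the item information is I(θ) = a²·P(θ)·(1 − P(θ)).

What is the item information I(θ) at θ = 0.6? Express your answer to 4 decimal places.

P = 1/(1+e^{-0.6000}) = 0.6457
P(1−P) = 0.6457 × 0.3543 = 0.2288
I = a² × P(1−P) = 1.5² × 0.2288 = 0.51476

0.5148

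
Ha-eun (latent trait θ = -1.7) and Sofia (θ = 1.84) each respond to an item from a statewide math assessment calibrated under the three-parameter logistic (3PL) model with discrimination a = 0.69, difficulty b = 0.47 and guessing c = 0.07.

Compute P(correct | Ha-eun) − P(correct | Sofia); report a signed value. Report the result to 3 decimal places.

-0.500

P(θ) = c + (1 − c) · 1 / (1 + exp(−a(θ − b)))
P(Ha-eun) = 0.2400  [exponent -1.4973]
P(Sofia) = 0.7398  [exponent 0.9453]
Difference = 0.2400 − 0.7398 = -0.4997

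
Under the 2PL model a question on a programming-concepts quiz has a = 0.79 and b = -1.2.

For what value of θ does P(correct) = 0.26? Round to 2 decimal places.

P(θ) = 1 / (1 + exp(−a(θ − b)))
logit = ln(0.2600/0.7400) = -1.0460
θ = b + logit/(a) = -1.2 + (-1.0460)/0.7900 = -2.5240

-2.52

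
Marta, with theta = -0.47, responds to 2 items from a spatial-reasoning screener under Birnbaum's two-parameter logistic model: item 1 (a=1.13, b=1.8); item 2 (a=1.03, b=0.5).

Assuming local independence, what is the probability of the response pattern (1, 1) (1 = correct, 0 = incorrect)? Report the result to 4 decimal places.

P(theta) = 1 / (1 + exp(−a(theta − b)))
P_1 = 1/(1+e^{2.5651}) = 0.0714
P_2 = 1/(1+e^{0.9991}) = 0.2691
L = P_1 × P_2 = 0.0714 × 0.2691 = 0.01922

0.0192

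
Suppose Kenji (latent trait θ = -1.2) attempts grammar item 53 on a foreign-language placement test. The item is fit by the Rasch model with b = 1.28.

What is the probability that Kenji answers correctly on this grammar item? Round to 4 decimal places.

P(θ) = 1 / (1 + exp(−(θ − b)))
Exponent: (-1.2 − 1.28) = -2.4800
1/(1 + e^{2.4800}) = 0.0773
P = 0.0773

0.0773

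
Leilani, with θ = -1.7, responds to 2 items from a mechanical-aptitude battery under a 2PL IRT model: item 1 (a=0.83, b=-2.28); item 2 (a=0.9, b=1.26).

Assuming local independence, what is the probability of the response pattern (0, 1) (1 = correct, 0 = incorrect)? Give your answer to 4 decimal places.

P(θ) = 1 / (1 + exp(−a(θ − b)))
P_1 = 1/(1+e^{-0.4814}) = 0.6181
P_2 = 1/(1+e^{2.6640}) = 0.0651
L = (1−P_1) × P_2 = 0.3819 × 0.0651 = 0.02488

0.0249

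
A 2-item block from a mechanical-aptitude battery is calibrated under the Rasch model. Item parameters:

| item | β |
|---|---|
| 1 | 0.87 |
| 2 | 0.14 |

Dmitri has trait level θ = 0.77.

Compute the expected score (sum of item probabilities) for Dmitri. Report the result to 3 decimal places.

P(θ) = 1 / (1 + exp(−(θ − β)))
P_1 = 1/(1+e^{0.1000}) = 0.4750
P_2 = 1/(1+e^{-0.6300}) = 0.6525
E[score] = 0.4750 + 0.6525 = 1.1275

1.128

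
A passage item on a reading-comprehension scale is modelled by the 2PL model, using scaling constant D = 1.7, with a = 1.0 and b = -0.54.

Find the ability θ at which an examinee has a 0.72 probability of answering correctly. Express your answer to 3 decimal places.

0.016

P(θ) = 1 / (1 + exp(−D·a(θ − b)))
logit = ln(0.7200/0.2800) = 0.9445
θ = b + logit/(1.7·a) = -0.54 + 0.9445/1.7000 = 0.0156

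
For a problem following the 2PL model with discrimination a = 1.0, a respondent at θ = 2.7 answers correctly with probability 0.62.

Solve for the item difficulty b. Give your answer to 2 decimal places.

P(θ) = 1 / (1 + exp(−a(θ − b)))
logit(0.62) = ln(0.62/0.38) = 0.4895
b = θ − logit/(a) = 2.7 − 0.4895/1.0000 = 2.2105

2.21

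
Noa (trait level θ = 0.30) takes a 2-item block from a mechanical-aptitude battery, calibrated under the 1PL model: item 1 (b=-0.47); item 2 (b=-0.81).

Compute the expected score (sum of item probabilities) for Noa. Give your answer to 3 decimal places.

1.436

P(θ) = 1 / (1 + exp(−(θ − b)))
P_1 = 1/(1+e^{-0.7700}) = 0.6835
P_2 = 1/(1+e^{-1.1100}) = 0.7521
E[score] = 0.6835 + 0.7521 = 1.4357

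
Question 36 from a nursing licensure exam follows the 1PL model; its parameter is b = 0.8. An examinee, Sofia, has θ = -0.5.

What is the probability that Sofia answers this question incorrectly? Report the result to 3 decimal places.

0.786

P(θ) = 1 / (1 + exp(−(θ − b)))
Exponent: (-0.5 − 0.8) = -1.3000
1/(1 + e^{1.3000}) = 0.2142
P = 0.2142
P(incorrect) = 1 − 0.2142 = 0.7858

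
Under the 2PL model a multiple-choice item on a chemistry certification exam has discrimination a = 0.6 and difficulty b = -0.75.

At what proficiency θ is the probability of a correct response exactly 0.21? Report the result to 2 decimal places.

P(θ) = 1 / (1 + exp(−a(θ − b)))
logit = ln(0.2100/0.7900) = -1.3249
θ = b + logit/(a) = -0.75 + (-1.3249)/0.6000 = -2.9582

-2.96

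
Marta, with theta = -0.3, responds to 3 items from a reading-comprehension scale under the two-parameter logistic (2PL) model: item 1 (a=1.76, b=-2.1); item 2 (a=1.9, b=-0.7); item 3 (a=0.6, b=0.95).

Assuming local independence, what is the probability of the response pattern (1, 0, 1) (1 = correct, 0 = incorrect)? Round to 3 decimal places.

0.098

P(theta) = 1 / (1 + exp(−a(theta − b)))
P_1 = 1/(1+e^{-3.1680}) = 0.9596
P_2 = 1/(1+e^{-0.7600}) = 0.6814
P_3 = 1/(1+e^{0.7500}) = 0.3208
L = P_1 × (1−P_2) × P_3 = 0.9596 × 0.3186 × 0.3208 = 0.09810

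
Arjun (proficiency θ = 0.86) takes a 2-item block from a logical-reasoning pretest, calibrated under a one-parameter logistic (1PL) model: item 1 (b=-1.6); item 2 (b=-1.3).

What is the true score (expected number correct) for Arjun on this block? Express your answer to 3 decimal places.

1.818

P(θ) = 1 / (1 + exp(−(θ − b)))
P_1 = 1/(1+e^{-2.4600}) = 0.9213
P_2 = 1/(1+e^{-2.1600}) = 0.8966
E[score] = 0.9213 + 0.8966 = 1.8179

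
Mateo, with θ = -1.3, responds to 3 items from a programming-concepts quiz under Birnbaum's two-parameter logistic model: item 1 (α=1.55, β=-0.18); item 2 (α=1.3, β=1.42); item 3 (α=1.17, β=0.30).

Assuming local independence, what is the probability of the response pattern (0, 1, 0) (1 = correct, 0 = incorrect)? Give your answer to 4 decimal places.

0.0209

P(θ) = 1 / (1 + exp(−α(θ − β)))
P_1 = 1/(1+e^{1.7360}) = 0.1498
P_2 = 1/(1+e^{3.5360}) = 0.0283
P_3 = 1/(1+e^{1.8720}) = 0.1333
L = (1−P_1) × P_2 × (1−P_3) = 0.8502 × 0.0283 × 0.8667 = 0.02086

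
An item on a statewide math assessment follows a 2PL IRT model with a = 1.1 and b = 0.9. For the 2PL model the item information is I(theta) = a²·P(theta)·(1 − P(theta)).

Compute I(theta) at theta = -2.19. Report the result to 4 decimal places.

P = 1/(1+e^{3.3990}) = 0.0323
P(1−P) = 0.0323 × 0.9677 = 0.0313
I = a² × P(1−P) = 1.1² × 0.0313 = 0.03785

0.0379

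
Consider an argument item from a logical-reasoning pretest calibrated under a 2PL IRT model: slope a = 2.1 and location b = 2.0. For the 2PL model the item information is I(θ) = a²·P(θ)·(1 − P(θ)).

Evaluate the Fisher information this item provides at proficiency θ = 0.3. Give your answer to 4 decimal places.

0.1175

P = 1/(1+e^{3.5700}) = 0.0274
P(1−P) = 0.0274 × 0.9726 = 0.0266
I = a² × P(1−P) = 2.1² × 0.0266 = 0.11746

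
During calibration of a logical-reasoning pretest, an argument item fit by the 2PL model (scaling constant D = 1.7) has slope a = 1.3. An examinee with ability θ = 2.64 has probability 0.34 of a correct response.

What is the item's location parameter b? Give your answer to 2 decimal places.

2.94

P(θ) = 1 / (1 + exp(−D·a(θ − b)))
logit(0.34) = ln(0.34/0.66) = -0.6633
b = θ − logit/(1.7·a) = 2.64 − (-0.6633)/2.2100 = 2.9401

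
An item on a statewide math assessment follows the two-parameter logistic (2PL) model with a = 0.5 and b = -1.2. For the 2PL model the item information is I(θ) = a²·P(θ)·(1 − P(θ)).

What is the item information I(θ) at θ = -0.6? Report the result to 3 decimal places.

0.061

P = 1/(1+e^{-0.3000}) = 0.5744
P(1−P) = 0.5744 × 0.4256 = 0.2445
I = a² × P(1−P) = 0.5² × 0.2445 = 0.06111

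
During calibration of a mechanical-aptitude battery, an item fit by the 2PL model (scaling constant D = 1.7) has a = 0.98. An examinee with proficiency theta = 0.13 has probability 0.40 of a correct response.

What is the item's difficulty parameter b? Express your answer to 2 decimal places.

P(theta) = 1 / (1 + exp(−D·a(theta − b)))
logit(0.40) = ln(0.40/0.60) = -0.4055
b = theta − logit/(1.7·a) = 0.13 − (-0.4055)/1.6660 = 0.3734

0.37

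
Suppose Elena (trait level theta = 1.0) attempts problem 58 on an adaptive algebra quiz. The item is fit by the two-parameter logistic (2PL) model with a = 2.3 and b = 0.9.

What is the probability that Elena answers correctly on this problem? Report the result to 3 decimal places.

P(theta) = 1 / (1 + exp(−a(theta − b)))
Exponent: 2.3 × (1.0 − 0.9) = 0.2300
1/(1 + e^{-0.2300}) = 0.5572

0.557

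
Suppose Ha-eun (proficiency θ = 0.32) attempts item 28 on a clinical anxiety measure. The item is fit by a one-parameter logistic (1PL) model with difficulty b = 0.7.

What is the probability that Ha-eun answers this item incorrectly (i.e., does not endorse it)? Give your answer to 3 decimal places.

P(θ) = 1 / (1 + exp(−(θ − b)))
Exponent: (0.32 − 0.7) = -0.3800
1/(1 + e^{0.3800}) = 0.4061
P = 0.4061
P(incorrect) = 1 − 0.4061 = 0.5939

0.594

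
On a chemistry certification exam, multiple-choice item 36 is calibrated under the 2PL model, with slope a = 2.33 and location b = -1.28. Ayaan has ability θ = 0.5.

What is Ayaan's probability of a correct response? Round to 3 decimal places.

P(θ) = 1 / (1 + exp(−a(θ − b)))
Exponent: 2.33 × (0.5 − (-1.28)) = 4.1474
1/(1 + e^{-4.1474}) = 0.9844

0.984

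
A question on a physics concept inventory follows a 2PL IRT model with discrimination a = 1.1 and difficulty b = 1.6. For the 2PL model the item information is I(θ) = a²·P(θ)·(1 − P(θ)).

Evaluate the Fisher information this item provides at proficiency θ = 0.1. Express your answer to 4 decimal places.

0.1635

P = 1/(1+e^{1.6500}) = 0.1611
P(1−P) = 0.1611 × 0.8389 = 0.1352
I = a² × P(1−P) = 1.1² × 0.1352 = 0.16353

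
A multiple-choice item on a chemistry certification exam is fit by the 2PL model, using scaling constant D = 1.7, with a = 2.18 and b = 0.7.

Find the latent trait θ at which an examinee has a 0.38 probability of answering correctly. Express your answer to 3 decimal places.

P(θ) = 1 / (1 + exp(−D·a(θ − b)))
logit = ln(0.3800/0.6200) = -0.4895
θ = b + logit/(1.7·a) = 0.7 + (-0.4895)/3.7060 = 0.5679

0.568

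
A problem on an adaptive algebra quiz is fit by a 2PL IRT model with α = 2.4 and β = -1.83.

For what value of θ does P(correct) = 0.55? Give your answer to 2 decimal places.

-1.75

P(θ) = 1 / (1 + exp(−α(θ − β)))
logit = ln(0.5500/0.4500) = 0.2007
θ = β + logit/(α) = -1.83 + 0.2007/2.4000 = -1.7464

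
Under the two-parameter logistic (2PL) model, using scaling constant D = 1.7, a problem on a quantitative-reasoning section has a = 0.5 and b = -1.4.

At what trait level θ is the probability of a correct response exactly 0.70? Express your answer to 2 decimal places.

P(θ) = 1 / (1 + exp(−D·a(θ − b)))
logit = ln(0.7000/0.3000) = 0.8473
θ = b + logit/(1.7·a) = -1.4 + 0.8473/0.8500 = -0.4032

-0.40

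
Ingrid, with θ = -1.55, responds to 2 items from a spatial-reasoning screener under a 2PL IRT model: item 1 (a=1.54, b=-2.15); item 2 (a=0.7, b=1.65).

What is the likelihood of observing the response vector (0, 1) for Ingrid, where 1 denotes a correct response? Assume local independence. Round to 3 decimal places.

0.027

P(θ) = 1 / (1 + exp(−a(θ − b)))
P_1 = 1/(1+e^{-0.9240}) = 0.7159
P_2 = 1/(1+e^{2.2400}) = 0.0962
L = (1−P_1) × P_2 = 0.2841 × 0.0962 = 0.02734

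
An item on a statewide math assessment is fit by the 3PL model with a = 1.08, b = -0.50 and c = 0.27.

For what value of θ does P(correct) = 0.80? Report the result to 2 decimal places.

P(θ) = c + (1 − c) · 1 / (1 + exp(−a(θ − b)))
Remove guessing floor: (0.80 − 0.27)/(1 − 0.27) = 0.7260
logit = ln(0.7260/0.2740) = 0.9746
θ = b + logit/(a) = -0.50 + 0.9746/1.0800 = 0.4024

0.40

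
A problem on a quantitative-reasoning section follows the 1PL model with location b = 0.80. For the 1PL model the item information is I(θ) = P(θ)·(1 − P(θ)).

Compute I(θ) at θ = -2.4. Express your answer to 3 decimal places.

0.038

P = 1/(1+e^{3.2000}) = 0.0392
P(1−P) = 0.0392 × 0.9608 = 0.0376
I = P(1−P) = 0.03763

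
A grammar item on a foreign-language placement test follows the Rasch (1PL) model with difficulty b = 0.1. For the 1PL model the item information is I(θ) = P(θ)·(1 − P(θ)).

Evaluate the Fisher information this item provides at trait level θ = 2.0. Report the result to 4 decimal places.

0.1132

P = 1/(1+e^{-1.9000}) = 0.8699
P(1−P) = 0.8699 × 0.1301 = 0.1132
I = P(1−P) = 0.11318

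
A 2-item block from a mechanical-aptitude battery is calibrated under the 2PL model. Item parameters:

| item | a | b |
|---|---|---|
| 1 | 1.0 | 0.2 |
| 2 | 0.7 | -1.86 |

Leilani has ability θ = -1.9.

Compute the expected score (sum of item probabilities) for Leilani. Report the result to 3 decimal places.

P(θ) = 1 / (1 + exp(−a(θ − b)))
P_1 = 1/(1+e^{2.1000}) = 0.1091
P_2 = 1/(1+e^{0.0280}) = 0.4930
E[score] = 0.1091 + 0.4930 = 0.6021

0.602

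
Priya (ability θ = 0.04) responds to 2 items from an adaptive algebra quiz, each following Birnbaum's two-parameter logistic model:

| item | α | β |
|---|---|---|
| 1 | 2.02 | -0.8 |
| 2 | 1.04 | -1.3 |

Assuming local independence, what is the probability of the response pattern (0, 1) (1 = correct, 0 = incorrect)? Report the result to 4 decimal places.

P(θ) = 1 / (1 + exp(−α(θ − β)))
P_1 = 1/(1+e^{-1.6968}) = 0.8451
P_2 = 1/(1+e^{-1.3936}) = 0.8012
L = (1−P_1) × P_2 = 0.1549 × 0.8012 = 0.12409

0.1241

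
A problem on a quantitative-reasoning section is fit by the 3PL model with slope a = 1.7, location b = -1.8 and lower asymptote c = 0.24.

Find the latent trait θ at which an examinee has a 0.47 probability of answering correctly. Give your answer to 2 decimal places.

-2.29

P(θ) = c + (1 − c) · 1 / (1 + exp(−a(θ − b)))
Remove guessing floor: (0.47 − 0.24)/(1 − 0.24) = 0.3026
logit = ln(0.3026/0.6974) = -0.8348
θ = b + logit/(a) = -1.8 + (-0.8348)/1.7000 = -2.2911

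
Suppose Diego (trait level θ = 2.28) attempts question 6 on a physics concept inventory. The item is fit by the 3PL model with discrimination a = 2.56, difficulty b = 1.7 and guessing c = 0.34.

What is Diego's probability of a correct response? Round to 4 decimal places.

P(θ) = c + (1 − c) · 1 / (1 + exp(−a(θ − b)))
Exponent: 2.56 × (2.28 − 1.7) = 1.4848
1/(1 + e^{-1.4848}) = 0.8153
P = 0.34 + 0.66 × 0.8153 = 0.8781

0.8781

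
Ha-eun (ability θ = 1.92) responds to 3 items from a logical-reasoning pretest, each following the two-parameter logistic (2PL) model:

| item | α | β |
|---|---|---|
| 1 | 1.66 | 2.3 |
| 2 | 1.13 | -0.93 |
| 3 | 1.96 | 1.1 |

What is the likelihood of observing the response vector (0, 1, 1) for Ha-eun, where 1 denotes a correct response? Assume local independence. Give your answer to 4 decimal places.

P(θ) = 1 / (1 + exp(−α(θ − β)))
P_1 = 1/(1+e^{0.6308}) = 0.3473
P_2 = 1/(1+e^{-3.2205}) = 0.9616
P_3 = 1/(1+e^{-1.6072}) = 0.8330
L = (1−P_1) × P_2 × P_3 = 0.6527 × 0.9616 × 0.8330 = 0.52281

0.5228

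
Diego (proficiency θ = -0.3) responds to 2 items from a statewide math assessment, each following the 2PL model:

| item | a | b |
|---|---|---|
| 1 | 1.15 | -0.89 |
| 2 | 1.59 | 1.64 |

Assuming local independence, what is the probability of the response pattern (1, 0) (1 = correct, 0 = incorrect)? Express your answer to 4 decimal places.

P(θ) = 1 / (1 + exp(−a(θ − b)))
P_1 = 1/(1+e^{-0.6785}) = 0.6634
P_2 = 1/(1+e^{3.0846}) = 0.0437
L = P_1 × (1−P_2) = 0.6634 × 0.9563 = 0.63438

0.6344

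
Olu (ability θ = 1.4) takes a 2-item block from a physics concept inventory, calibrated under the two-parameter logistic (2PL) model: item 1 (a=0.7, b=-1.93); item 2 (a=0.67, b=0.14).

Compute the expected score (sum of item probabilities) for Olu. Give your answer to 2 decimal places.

1.61

P(θ) = 1 / (1 + exp(−a(θ − b)))
P_1 = 1/(1+e^{-2.3310}) = 0.9114
P_2 = 1/(1+e^{-0.8442}) = 0.6993
E[score] = 0.9114 + 0.6993 = 1.6108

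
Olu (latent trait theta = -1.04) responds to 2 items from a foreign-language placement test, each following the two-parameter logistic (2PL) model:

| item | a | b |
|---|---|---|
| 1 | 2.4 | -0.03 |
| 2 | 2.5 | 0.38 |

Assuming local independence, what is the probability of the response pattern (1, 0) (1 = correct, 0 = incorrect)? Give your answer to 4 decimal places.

P(theta) = 1 / (1 + exp(−a(theta − b)))
P_1 = 1/(1+e^{2.4240}) = 0.0814
P_2 = 1/(1+e^{3.5500}) = 0.0279
L = P_1 × (1−P_2) = 0.0814 × 0.9721 = 0.07909

0.0791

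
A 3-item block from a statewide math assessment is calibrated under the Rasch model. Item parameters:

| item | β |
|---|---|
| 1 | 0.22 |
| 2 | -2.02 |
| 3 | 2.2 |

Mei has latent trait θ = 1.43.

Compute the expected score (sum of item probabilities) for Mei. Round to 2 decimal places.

P(θ) = 1 / (1 + exp(−(θ − β)))
P_1 = 1/(1+e^{-1.2100}) = 0.7703
P_2 = 1/(1+e^{-3.4500}) = 0.9692
P_3 = 1/(1+e^{0.7700}) = 0.3165
E[score] = 0.7703 + 0.9692 + 0.3165 = 2.0560

2.06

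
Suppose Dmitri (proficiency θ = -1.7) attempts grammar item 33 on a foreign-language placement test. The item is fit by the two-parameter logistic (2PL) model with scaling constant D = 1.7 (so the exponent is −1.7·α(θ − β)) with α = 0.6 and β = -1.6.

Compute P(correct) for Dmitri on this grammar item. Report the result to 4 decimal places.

0.4745

P(θ) = 1 / (1 + exp(−D·α(θ − β)))
Exponent: 1.7 × 0.6 × (-1.7 − (-1.6)) = -0.1020
1/(1 + e^{0.1020}) = 0.4745
P = 0.4745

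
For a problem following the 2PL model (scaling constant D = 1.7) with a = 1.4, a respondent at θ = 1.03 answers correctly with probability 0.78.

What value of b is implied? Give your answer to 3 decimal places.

0.498

P(θ) = 1 / (1 + exp(−D·a(θ − b)))
logit(0.78) = ln(0.78/0.22) = 1.2657
b = θ − logit/(1.7·a) = 1.03 − 1.2657/2.3800 = 0.4982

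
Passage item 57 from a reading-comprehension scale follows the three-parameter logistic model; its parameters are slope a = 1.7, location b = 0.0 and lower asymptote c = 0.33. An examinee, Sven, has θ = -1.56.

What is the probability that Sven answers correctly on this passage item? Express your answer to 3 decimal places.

0.374

P(θ) = c + (1 − c) · 1 / (1 + exp(−a(θ − b)))
Exponent: 1.7 × (-1.56 − 0.0) = -2.6520
1/(1 + e^{2.6520}) = 0.0659
P = 0.33 + 0.67 × 0.0659 = 0.3741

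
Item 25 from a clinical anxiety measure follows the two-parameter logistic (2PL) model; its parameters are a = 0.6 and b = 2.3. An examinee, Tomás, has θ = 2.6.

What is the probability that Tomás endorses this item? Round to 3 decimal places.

0.545

P(θ) = 1 / (1 + exp(−a(θ − b)))
Exponent: 0.6 × (2.6 − 2.3) = 0.1800
1/(1 + e^{-0.1800}) = 0.5449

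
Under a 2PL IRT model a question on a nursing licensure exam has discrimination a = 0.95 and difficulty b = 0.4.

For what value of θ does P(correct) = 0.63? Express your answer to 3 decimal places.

0.960

P(θ) = 1 / (1 + exp(−a(θ − b)))
logit = ln(0.6300/0.3700) = 0.5322
θ = b + logit/(a) = 0.4 + 0.5322/0.9500 = 0.9602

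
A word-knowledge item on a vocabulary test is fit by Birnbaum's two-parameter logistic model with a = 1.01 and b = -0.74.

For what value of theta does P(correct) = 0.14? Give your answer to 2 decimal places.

P(theta) = 1 / (1 + exp(−a(theta − b)))
logit = ln(0.1400/0.8600) = -1.8153
theta = b + logit/(a) = -0.74 + (-1.8153)/1.0100 = -2.5373

-2.54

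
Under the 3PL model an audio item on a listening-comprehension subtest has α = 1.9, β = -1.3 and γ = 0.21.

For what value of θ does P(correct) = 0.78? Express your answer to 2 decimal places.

P(θ) = γ + (1 − γ) · 1 / (1 + exp(−α(θ − β)))
Remove guessing floor: (0.78 − 0.21)/(1 − 0.21) = 0.7215
logit = ln(0.7215/0.2785) = 0.9520
θ = β + logit/(α) = -1.3 + 0.9520/1.9000 = -0.7989

-0.80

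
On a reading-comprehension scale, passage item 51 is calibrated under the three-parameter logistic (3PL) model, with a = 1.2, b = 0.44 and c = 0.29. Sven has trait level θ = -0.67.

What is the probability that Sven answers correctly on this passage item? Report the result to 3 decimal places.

0.438

P(θ) = c + (1 − c) · 1 / (1 + exp(−a(θ − b)))
Exponent: 1.2 × (-0.67 − 0.44) = -1.3320
1/(1 + e^{1.3320}) = 0.2088
P = 0.29 + 0.71 × 0.2088 = 0.4383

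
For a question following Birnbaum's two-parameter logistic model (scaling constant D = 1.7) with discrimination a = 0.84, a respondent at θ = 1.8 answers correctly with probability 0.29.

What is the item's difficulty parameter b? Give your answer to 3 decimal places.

2.427

P(θ) = 1 / (1 + exp(−D·a(θ − b)))
logit(0.29) = ln(0.29/0.71) = -0.8954
b = θ − logit/(1.7·a) = 1.8 − (-0.8954)/1.4280 = 2.4270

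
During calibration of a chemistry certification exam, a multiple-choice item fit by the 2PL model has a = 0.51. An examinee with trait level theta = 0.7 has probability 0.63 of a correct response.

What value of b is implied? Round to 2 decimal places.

P(theta) = 1 / (1 + exp(−a(theta − b)))
logit(0.63) = ln(0.63/0.37) = 0.5322
b = theta − logit/(a) = 0.7 − 0.5322/0.5100 = -0.3436

-0.34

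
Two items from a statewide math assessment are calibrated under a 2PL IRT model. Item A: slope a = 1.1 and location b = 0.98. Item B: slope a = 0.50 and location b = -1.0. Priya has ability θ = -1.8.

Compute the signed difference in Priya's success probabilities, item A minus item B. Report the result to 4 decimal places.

P(θ) = 1 / (1 + exp(−a(θ − b)))
P_A = 0.0449
P_B = 0.4013
P_A − P_B = -0.3564

-0.3564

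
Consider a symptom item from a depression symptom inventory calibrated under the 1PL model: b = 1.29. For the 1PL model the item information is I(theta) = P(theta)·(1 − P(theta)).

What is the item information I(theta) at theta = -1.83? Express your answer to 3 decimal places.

0.041

P = 1/(1+e^{3.1200}) = 0.0423
P(1−P) = 0.0423 × 0.9577 = 0.0405
I = P(1−P) = 0.04050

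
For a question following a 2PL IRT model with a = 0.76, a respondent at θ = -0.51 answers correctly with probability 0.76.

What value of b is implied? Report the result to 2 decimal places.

-2.03

P(θ) = 1 / (1 + exp(−a(θ − b)))
logit(0.76) = ln(0.76/0.24) = 1.1527
b = θ − logit/(a) = -0.51 − 1.1527/0.7600 = -2.0267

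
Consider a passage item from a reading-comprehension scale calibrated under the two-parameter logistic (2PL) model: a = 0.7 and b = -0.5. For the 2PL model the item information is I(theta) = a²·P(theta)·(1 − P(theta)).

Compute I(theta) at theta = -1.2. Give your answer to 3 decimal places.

0.115

P = 1/(1+e^{0.4900}) = 0.3799
P(1−P) = 0.3799 × 0.6201 = 0.2356
I = a² × P(1−P) = 0.7² × 0.2356 = 0.11543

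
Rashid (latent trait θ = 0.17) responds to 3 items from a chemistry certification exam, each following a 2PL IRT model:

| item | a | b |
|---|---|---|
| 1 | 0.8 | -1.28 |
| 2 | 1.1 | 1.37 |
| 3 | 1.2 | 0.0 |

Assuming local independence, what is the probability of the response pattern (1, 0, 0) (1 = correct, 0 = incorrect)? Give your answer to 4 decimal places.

P(θ) = 1 / (1 + exp(−a(θ − b)))
P_1 = 1/(1+e^{-1.1600}) = 0.7613
P_2 = 1/(1+e^{1.3200}) = 0.2108
P_3 = 1/(1+e^{-0.2040}) = 0.5508
L = P_1 × (1−P_2) × (1−P_3) = 0.7613 × 0.7892 × 0.4492 = 0.26988

0.2699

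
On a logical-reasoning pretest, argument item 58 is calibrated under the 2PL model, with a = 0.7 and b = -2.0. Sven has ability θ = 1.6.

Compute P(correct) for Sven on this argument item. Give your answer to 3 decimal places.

0.926

P(θ) = 1 / (1 + exp(−a(θ − b)))
Exponent: 0.7 × (1.6 − (-2.0)) = 2.5200
1/(1 + e^{-2.5200}) = 0.9255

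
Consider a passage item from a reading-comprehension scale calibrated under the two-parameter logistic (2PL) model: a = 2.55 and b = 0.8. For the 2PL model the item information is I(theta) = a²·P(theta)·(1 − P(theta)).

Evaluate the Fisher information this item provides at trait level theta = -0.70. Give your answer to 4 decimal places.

P = 1/(1+e^{3.8250}) = 0.0214
P(1−P) = 0.0214 × 0.9786 = 0.0209
I = a² × P(1−P) = 2.55² × 0.0209 = 0.13588

0.1359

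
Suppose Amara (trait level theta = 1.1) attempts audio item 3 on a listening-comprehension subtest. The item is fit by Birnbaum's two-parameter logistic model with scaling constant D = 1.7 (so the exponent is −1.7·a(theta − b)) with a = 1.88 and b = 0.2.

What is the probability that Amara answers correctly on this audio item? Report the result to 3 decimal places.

0.947

P(theta) = 1 / (1 + exp(−D·a(theta − b)))
Exponent: 1.7 × 1.88 × (1.1 − 0.2) = 2.8764
1/(1 + e^{-2.8764}) = 0.9467
P = 0.9467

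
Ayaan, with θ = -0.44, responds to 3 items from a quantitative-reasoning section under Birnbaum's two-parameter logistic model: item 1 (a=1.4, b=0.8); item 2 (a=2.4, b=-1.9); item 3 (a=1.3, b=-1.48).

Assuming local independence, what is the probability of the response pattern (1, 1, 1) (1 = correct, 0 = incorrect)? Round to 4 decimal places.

P(θ) = 1 / (1 + exp(−a(θ − b)))
P_1 = 1/(1+e^{1.7360}) = 0.1498
P_2 = 1/(1+e^{-3.5040}) = 0.9708
P_3 = 1/(1+e^{-1.3520}) = 0.7945
L = P_1 × P_2 × P_3 = 0.1498 × 0.9708 × 0.7945 = 0.11555

0.1156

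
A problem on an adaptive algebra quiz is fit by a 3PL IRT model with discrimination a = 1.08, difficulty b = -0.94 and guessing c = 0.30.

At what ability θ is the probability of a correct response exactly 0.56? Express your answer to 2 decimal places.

-1.43

P(θ) = c + (1 − c) · 1 / (1 + exp(−a(θ − b)))
Remove guessing floor: (0.56 − 0.30)/(1 − 0.30) = 0.3714
logit = ln(0.3714/0.6286) = -0.5261
θ = b + logit/(a) = -0.94 + (-0.5261)/1.0800 = -1.4271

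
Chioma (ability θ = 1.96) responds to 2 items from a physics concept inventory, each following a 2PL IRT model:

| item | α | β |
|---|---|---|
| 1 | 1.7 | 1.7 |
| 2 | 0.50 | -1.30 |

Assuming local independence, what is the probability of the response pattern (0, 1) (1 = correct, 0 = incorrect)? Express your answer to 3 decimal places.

P(θ) = 1 / (1 + exp(−α(θ − β)))
P_1 = 1/(1+e^{-0.4420}) = 0.6087
P_2 = 1/(1+e^{-1.6300}) = 0.8362
L = (1−P_1) × P_2 = 0.3913 × 0.8362 = 0.32716

0.327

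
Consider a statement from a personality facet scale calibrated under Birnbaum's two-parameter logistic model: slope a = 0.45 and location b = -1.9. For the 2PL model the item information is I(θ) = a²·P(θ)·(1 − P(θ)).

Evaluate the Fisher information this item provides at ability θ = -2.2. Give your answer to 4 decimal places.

P = 1/(1+e^{0.1350}) = 0.4663
P(1−P) = 0.4663 × 0.5337 = 0.2489
I = a² × P(1−P) = 0.45² × 0.2489 = 0.05040

0.0504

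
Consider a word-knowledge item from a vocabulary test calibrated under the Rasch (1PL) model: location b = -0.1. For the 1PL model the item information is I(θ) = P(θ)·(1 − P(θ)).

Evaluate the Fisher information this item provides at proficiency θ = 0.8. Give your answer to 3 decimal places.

0.206

P = 1/(1+e^{-0.9000}) = 0.7109
P(1−P) = 0.7109 × 0.2891 = 0.2055
I = P(1−P) = 0.20550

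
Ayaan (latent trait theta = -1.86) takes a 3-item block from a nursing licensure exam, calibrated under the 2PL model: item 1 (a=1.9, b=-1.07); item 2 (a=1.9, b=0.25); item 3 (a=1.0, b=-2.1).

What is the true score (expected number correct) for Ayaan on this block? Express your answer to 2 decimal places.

0.76

P(theta) = 1 / (1 + exp(−a(theta − b)))
P_1 = 1/(1+e^{1.5010}) = 0.1823
P_2 = 1/(1+e^{4.0090}) = 0.0178
P_3 = 1/(1+e^{-0.2400}) = 0.5597
E[score] = 0.1823 + 0.0178 + 0.5597 = 0.7598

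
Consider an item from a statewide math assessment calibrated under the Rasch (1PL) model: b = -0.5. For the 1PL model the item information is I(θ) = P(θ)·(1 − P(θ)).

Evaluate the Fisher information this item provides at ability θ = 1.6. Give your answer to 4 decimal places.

0.0972

P = 1/(1+e^{-2.1000}) = 0.8909
P(1−P) = 0.8909 × 0.1091 = 0.0972
I = P(1−P) = 0.09719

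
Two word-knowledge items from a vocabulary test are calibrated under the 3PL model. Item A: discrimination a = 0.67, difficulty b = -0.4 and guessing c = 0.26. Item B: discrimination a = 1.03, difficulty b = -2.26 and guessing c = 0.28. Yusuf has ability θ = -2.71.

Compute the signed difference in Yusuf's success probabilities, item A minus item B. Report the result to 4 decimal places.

P(θ) = c + (1 − c) · 1 / (1 + exp(−a(θ − b)))
P_A = 0.3898
P_B = 0.5580
P_A − P_B = -0.1682

-0.1682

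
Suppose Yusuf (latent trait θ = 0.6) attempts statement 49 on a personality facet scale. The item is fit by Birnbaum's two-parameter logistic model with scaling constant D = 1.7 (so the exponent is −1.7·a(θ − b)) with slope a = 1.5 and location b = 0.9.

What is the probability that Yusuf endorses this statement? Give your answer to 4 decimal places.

0.3176

P(θ) = 1 / (1 + exp(−D·a(θ − b)))
Exponent: 1.7 × 1.5 × (0.6 − 0.9) = -0.7650
1/(1 + e^{0.7650}) = 0.3176
P = 0.3176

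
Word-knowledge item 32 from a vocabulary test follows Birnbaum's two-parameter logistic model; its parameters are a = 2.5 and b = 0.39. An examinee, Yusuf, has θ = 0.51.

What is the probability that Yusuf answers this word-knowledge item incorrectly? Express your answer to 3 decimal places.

0.426

P(θ) = 1 / (1 + exp(−a(θ − b)))
Exponent: 2.5 × (0.51 − 0.39) = 0.3000
1/(1 + e^{-0.3000}) = 0.5744
P(incorrect) = 1 − 0.5744 = 0.4256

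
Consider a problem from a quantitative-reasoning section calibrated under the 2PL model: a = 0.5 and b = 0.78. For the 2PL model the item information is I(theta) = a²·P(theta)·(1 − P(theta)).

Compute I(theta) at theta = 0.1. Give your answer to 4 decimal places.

P = 1/(1+e^{0.3400}) = 0.4158
P(1−P) = 0.4158 × 0.5842 = 0.2429
I = a² × P(1−P) = 0.5² × 0.2429 = 0.06073

0.0607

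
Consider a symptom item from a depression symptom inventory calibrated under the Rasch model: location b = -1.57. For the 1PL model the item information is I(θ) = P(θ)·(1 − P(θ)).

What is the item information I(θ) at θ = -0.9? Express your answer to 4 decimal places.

0.2239

P = 1/(1+e^{-0.6700}) = 0.6615
P(1−P) = 0.6615 × 0.3385 = 0.2239
I = P(1−P) = 0.22392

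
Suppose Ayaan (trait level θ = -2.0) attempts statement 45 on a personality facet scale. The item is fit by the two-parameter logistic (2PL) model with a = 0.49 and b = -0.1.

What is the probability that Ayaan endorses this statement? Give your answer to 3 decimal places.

P(θ) = 1 / (1 + exp(−a(θ − b)))
Exponent: 0.49 × (-2.0 − (-0.1)) = -0.9310
1/(1 + e^{0.9310}) = 0.2827

0.283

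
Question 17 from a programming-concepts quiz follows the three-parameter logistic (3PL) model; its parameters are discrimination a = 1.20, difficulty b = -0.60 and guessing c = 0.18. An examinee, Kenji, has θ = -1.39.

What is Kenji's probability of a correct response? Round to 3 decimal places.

0.409

P(θ) = c + (1 − c) · 1 / (1 + exp(−a(θ − b)))
Exponent: 1.20 × (-1.39 − (-0.60)) = -0.9480
1/(1 + e^{0.9480}) = 0.2793
P = 0.18 + 0.82 × 0.2793 = 0.4090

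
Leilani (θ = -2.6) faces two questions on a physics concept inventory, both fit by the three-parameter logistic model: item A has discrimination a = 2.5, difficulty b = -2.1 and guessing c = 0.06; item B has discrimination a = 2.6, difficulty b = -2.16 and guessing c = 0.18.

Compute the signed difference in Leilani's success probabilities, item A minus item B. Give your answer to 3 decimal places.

-0.109

P(θ) = c + (1 − c) · 1 / (1 + exp(−a(θ − b)))
P_A = 0.2693
P_B = 0.3781
P_A − P_B = -0.1088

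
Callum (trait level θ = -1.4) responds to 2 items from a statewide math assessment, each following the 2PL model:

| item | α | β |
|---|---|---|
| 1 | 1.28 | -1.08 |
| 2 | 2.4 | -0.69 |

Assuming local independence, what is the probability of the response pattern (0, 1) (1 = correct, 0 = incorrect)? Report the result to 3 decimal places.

P(θ) = 1 / (1 + exp(−α(θ − β)))
P_1 = 1/(1+e^{0.4096}) = 0.3990
P_2 = 1/(1+e^{1.7040}) = 0.1539
L = (1−P_1) × P_2 = 0.6010 × 0.1539 = 0.09252

0.093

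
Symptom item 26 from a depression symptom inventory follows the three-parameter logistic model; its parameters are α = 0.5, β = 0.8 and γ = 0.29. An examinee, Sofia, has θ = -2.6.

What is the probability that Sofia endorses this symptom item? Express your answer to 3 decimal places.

0.400

P(θ) = γ + (1 − γ) · 1 / (1 + exp(−α(θ − β)))
Exponent: 0.5 × (-2.6 − 0.8) = -1.7000
1/(1 + e^{1.7000}) = 0.1545
P = 0.29 + 0.71 × 0.1545 = 0.3997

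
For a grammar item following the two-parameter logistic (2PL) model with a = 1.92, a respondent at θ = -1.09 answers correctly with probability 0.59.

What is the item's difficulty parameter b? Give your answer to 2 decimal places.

-1.28

P(θ) = 1 / (1 + exp(−a(θ − b)))
logit(0.59) = ln(0.59/0.41) = 0.3640
b = θ − logit/(a) = -1.09 − 0.3640/1.9200 = -1.2796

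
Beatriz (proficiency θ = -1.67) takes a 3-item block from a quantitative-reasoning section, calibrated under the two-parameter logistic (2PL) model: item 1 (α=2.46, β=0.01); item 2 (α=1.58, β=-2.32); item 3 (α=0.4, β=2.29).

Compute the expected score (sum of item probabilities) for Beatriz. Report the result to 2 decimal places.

P(θ) = 1 / (1 + exp(−α(θ − β)))
P_1 = 1/(1+e^{4.1328}) = 0.0158
P_2 = 1/(1+e^{-1.0270}) = 0.7363
P_3 = 1/(1+e^{1.5840}) = 0.1702
E[score] = 0.0158 + 0.7363 + 0.1702 = 0.9223

0.92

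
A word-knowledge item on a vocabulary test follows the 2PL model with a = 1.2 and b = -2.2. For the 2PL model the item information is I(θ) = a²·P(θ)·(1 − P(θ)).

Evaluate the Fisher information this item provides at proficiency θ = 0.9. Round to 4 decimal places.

P = 1/(1+e^{-3.7200}) = 0.9763
P(1−P) = 0.9763 × 0.0237 = 0.0231
I = a² × P(1−P) = 1.2² × 0.0231 = 0.03327

0.0333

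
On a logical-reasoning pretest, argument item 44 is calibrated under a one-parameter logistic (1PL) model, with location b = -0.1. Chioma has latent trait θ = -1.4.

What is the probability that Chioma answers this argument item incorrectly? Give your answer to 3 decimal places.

P(θ) = 1 / (1 + exp(−(θ − b)))
Exponent: (-1.4 − (-0.1)) = -1.3000
1/(1 + e^{1.3000}) = 0.2142
P = 0.2142
P(incorrect) = 1 − 0.2142 = 0.7858

0.786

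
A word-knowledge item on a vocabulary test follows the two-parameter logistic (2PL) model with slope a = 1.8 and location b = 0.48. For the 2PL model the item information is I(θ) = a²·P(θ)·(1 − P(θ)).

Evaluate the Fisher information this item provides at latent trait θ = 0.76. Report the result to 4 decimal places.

0.7607

P = 1/(1+e^{-0.5040}) = 0.6234
P(1−P) = 0.6234 × 0.3766 = 0.2348
I = a² × P(1−P) = 1.8² × 0.2348 = 0.76066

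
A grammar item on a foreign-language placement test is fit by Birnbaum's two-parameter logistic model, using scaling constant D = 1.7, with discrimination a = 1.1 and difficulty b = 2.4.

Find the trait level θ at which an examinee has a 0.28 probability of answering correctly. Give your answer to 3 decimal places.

P(θ) = 1 / (1 + exp(−D·a(θ − b)))
logit = ln(0.2800/0.7200) = -0.9445
θ = b + logit/(1.7·a) = 2.4 + (-0.9445)/1.8700 = 1.8949

1.895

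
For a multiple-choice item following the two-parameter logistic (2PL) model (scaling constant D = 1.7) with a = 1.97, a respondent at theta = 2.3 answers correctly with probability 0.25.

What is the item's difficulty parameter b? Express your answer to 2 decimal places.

P(theta) = 1 / (1 + exp(−D·a(theta − b)))
logit(0.25) = ln(0.25/0.75) = -1.0986
b = theta − logit/(1.7·a) = 2.3 − (-1.0986)/3.3490 = 2.6280

2.63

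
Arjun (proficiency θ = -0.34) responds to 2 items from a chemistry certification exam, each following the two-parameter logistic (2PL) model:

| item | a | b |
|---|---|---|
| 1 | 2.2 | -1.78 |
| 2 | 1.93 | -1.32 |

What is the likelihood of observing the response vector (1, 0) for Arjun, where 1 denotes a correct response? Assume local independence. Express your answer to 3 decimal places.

P(θ) = 1 / (1 + exp(−a(θ − b)))
P_1 = 1/(1+e^{-3.1680}) = 0.9596
P_2 = 1/(1+e^{-1.8914}) = 0.8689
L = P_1 × (1−P_2) = 0.9596 × 0.1311 = 0.12579

0.126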